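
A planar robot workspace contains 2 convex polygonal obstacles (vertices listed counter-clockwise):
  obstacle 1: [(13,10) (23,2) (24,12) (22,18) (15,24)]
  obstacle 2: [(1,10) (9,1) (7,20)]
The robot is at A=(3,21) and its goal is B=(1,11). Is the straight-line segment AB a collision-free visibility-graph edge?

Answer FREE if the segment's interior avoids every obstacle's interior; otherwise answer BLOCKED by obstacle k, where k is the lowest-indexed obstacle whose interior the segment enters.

FREE

Obstacle 1 [(13,10) (23,2) (24,12) (22,18) (15,24)]:
  edge (13,10)–(23,2): clear
  edge (23,2)–(24,12): clear
  edge (24,12)–(22,18): clear
  edge (22,18)–(15,24): clear
  edge (15,24)–(13,10): clear
  midpoint (2,16) outside
  → clear
Obstacle 2 [(1,10) (9,1) (7,20)]:
  edge (1,10)–(9,1): clear
  edge (9,1)–(7,20): clear
  edge (7,20)–(1,10): clear
  midpoint (2,16) outside
  → clear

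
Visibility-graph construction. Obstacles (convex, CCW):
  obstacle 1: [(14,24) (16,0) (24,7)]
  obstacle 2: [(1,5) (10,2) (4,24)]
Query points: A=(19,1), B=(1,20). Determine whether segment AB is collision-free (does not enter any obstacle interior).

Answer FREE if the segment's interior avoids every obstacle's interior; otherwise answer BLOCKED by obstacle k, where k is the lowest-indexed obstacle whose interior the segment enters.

BLOCKED by obstacle 1

Obstacle 1 [(14,24) (16,0) (24,7)]:
  edge (14,24)–(16,0): crosses AB
  edge (16,0)–(24,7): crosses AB
  edge (24,7)–(14,24): clear
  → BLOCKED
Obstacle 2 [(1,5) (10,2) (4,24)]:
  edge (1,5)–(10,2): clear
  edge (10,2)–(4,24): crosses AB
  edge (4,24)–(1,5): crosses AB
  → BLOCKED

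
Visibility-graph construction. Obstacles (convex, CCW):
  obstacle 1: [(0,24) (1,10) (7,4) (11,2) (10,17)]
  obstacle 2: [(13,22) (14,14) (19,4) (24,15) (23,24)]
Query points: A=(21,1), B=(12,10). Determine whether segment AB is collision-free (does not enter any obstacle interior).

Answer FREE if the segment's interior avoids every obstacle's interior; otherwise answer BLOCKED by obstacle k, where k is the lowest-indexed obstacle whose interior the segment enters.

Obstacle 1 [(0,24) (1,10) (7,4) (11,2) (10,17)]:
  edge (0,24)–(1,10): clear
  edge (1,10)–(7,4): clear
  edge (7,4)–(11,2): clear
  edge (11,2)–(10,17): clear
  edge (10,17)–(0,24): clear
  midpoint (33/2,11/2) outside
  → clear
Obstacle 2 [(13,22) (14,14) (19,4) (24,15) (23,24)]:
  edge (13,22)–(14,14): clear
  edge (14,14)–(19,4): clear
  edge (19,4)–(24,15): clear
  edge (24,15)–(23,24): clear
  edge (23,24)–(13,22): clear
  midpoint (33/2,11/2) outside
  → clear

FREE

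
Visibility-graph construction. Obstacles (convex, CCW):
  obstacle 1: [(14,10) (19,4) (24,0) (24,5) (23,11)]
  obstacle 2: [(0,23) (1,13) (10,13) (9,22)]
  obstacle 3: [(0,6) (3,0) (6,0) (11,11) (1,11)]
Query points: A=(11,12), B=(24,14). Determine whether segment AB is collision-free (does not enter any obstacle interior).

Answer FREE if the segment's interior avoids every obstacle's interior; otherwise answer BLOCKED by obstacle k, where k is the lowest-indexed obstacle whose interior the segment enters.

FREE

Obstacle 1 [(14,10) (19,4) (24,0) (24,5) (23,11)]:
  edge (14,10)–(19,4): clear
  edge (19,4)–(24,0): clear
  edge (24,0)–(24,5): clear
  edge (24,5)–(23,11): clear
  edge (23,11)–(14,10): clear
  midpoint (35/2,13) outside
  → clear
Obstacle 2 [(0,23) (1,13) (10,13) (9,22)]:
  edge (0,23)–(1,13): clear
  edge (1,13)–(10,13): clear
  edge (10,13)–(9,22): clear
  edge (9,22)–(0,23): clear
  midpoint (35/2,13) outside
  → clear
Obstacle 3 [(0,6) (3,0) (6,0) (11,11) (1,11)]:
  edge (0,6)–(3,0): clear
  edge (3,0)–(6,0): clear
  edge (6,0)–(11,11): clear
  edge (11,11)–(1,11): clear
  edge (1,11)–(0,6): clear
  midpoint (35/2,13) outside
  → clear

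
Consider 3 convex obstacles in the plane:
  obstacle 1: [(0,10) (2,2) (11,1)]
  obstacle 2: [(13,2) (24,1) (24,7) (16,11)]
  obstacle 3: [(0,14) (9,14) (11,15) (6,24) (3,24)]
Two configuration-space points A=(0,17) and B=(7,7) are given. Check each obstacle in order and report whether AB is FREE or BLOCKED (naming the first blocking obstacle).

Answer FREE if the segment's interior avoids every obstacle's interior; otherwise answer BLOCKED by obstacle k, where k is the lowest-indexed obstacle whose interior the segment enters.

BLOCKED by obstacle 3

Obstacle 1 [(0,10) (2,2) (11,1)]:
  edge (0,10)–(2,2): clear
  edge (2,2)–(11,1): clear
  edge (11,1)–(0,10): clear
  midpoint (7/2,12) outside
  → clear
Obstacle 2 [(13,2) (24,1) (24,7) (16,11)]:
  edge (13,2)–(24,1): clear
  edge (24,1)–(24,7): clear
  edge (24,7)–(16,11): clear
  edge (16,11)–(13,2): clear
  midpoint (7/2,12) outside
  → clear
Obstacle 3 [(0,14) (9,14) (11,15) (6,24) (3,24)]:
  edge (0,14)–(9,14): crosses AB
  edge (9,14)–(11,15): clear
  edge (11,15)–(6,24): clear
  edge (6,24)–(3,24): clear
  edge (3,24)–(0,14): crosses AB
  → BLOCKED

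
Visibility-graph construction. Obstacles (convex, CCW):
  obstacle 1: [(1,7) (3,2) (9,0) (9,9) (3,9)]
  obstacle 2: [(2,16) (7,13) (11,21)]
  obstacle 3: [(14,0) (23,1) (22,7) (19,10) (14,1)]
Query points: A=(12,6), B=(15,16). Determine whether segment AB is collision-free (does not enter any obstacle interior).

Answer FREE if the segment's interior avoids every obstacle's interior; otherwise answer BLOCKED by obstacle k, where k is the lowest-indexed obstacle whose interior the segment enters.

Obstacle 1 [(1,7) (3,2) (9,0) (9,9) (3,9)]:
  edge (1,7)–(3,2): clear
  edge (3,2)–(9,0): clear
  edge (9,0)–(9,9): clear
  edge (9,9)–(3,9): clear
  edge (3,9)–(1,7): clear
  midpoint (27/2,11) outside
  → clear
Obstacle 2 [(2,16) (7,13) (11,21)]:
  edge (2,16)–(7,13): clear
  edge (7,13)–(11,21): clear
  edge (11,21)–(2,16): clear
  midpoint (27/2,11) outside
  → clear
Obstacle 3 [(14,0) (23,1) (22,7) (19,10) (14,1)]:
  edge (14,0)–(23,1): clear
  edge (23,1)–(22,7): clear
  edge (22,7)–(19,10): clear
  edge (19,10)–(14,1): clear
  edge (14,1)–(14,0): clear
  midpoint (27/2,11) outside
  → clear

FREE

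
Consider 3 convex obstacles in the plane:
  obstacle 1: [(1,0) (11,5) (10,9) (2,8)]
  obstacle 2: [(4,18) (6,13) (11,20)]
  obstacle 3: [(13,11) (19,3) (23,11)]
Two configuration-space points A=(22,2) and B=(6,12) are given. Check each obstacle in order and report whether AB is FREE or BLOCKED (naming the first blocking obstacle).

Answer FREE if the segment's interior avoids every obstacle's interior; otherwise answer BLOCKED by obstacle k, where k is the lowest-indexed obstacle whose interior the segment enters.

BLOCKED by obstacle 3

Obstacle 1 [(1,0) (11,5) (10,9) (2,8)]:
  edge (1,0)–(11,5): clear
  edge (11,5)–(10,9): clear
  edge (10,9)–(2,8): clear
  edge (2,8)–(1,0): clear
  midpoint (14,7) outside
  → clear
Obstacle 2 [(4,18) (6,13) (11,20)]:
  edge (4,18)–(6,13): clear
  edge (6,13)–(11,20): clear
  edge (11,20)–(4,18): clear
  midpoint (14,7) outside
  → clear
Obstacle 3 [(13,11) (19,3) (23,11)]:
  edge (13,11)–(19,3): crosses AB
  edge (19,3)–(23,11): crosses AB
  edge (23,11)–(13,11): clear
  → BLOCKED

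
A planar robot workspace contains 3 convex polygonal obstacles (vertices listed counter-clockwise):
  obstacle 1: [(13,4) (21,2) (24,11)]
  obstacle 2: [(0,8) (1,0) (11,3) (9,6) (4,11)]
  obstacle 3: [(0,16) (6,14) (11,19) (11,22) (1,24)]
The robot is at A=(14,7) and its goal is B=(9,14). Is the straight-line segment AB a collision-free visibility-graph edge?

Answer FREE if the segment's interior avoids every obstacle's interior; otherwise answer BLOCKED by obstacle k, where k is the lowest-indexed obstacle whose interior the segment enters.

FREE

Obstacle 1 [(13,4) (21,2) (24,11)]:
  edge (13,4)–(21,2): clear
  edge (21,2)–(24,11): clear
  edge (24,11)–(13,4): clear
  midpoint (23/2,21/2) outside
  → clear
Obstacle 2 [(0,8) (1,0) (11,3) (9,6) (4,11)]:
  edge (0,8)–(1,0): clear
  edge (1,0)–(11,3): clear
  edge (11,3)–(9,6): clear
  edge (9,6)–(4,11): clear
  edge (4,11)–(0,8): clear
  midpoint (23/2,21/2) outside
  → clear
Obstacle 3 [(0,16) (6,14) (11,19) (11,22) (1,24)]:
  edge (0,16)–(6,14): clear
  edge (6,14)–(11,19): clear
  edge (11,19)–(11,22): clear
  edge (11,22)–(1,24): clear
  edge (1,24)–(0,16): clear
  midpoint (23/2,21/2) outside
  → clear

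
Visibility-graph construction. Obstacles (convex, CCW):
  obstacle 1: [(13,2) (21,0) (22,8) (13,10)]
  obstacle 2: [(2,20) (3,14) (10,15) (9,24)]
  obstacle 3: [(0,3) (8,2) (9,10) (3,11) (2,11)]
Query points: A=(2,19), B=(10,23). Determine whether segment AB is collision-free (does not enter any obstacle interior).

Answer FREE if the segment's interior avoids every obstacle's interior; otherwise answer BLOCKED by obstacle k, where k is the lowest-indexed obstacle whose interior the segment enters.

BLOCKED by obstacle 2

Obstacle 1 [(13,2) (21,0) (22,8) (13,10)]:
  edge (13,2)–(21,0): clear
  edge (21,0)–(22,8): clear
  edge (22,8)–(13,10): clear
  edge (13,10)–(13,2): clear
  midpoint (6,21) outside
  → clear
Obstacle 2 [(2,20) (3,14) (10,15) (9,24)]:
  edge (2,20)–(3,14): crosses AB
  edge (3,14)–(10,15): clear
  edge (10,15)–(9,24): crosses AB
  edge (9,24)–(2,20): clear
  → BLOCKED
Obstacle 3 [(0,3) (8,2) (9,10) (3,11) (2,11)]:
  edge (0,3)–(8,2): clear
  edge (8,2)–(9,10): clear
  edge (9,10)–(3,11): clear
  edge (3,11)–(2,11): clear
  edge (2,11)–(0,3): clear
  midpoint (6,21) outside
  → clear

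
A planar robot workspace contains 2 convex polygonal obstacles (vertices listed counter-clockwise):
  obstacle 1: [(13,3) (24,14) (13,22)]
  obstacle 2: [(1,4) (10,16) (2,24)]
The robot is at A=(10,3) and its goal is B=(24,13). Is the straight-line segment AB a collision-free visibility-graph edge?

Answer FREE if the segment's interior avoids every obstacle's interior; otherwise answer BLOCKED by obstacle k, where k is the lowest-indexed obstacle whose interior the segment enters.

BLOCKED by obstacle 1

Obstacle 1 [(13,3) (24,14) (13,22)]:
  edge (13,3)–(24,14): crosses AB
  edge (24,14)–(13,22): clear
  edge (13,22)–(13,3): crosses AB
  → BLOCKED
Obstacle 2 [(1,4) (10,16) (2,24)]:
  edge (1,4)–(10,16): clear
  edge (10,16)–(2,24): clear
  edge (2,24)–(1,4): clear
  midpoint (17,8) outside
  → clear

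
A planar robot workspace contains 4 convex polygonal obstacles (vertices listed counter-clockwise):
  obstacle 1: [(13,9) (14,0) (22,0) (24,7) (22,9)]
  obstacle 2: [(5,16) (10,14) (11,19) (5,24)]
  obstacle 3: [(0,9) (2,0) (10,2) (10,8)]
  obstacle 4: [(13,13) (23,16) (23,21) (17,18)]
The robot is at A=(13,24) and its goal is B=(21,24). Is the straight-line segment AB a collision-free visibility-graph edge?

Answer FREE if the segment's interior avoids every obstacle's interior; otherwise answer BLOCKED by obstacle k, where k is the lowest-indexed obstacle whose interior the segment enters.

FREE

Obstacle 1 [(13,9) (14,0) (22,0) (24,7) (22,9)]:
  edge (13,9)–(14,0): clear
  edge (14,0)–(22,0): clear
  edge (22,0)–(24,7): clear
  edge (24,7)–(22,9): clear
  edge (22,9)–(13,9): clear
  midpoint (17,24) outside
  → clear
Obstacle 2 [(5,16) (10,14) (11,19) (5,24)]:
  edge (5,16)–(10,14): clear
  edge (10,14)–(11,19): clear
  edge (11,19)–(5,24): clear
  edge (5,24)–(5,16): clear
  midpoint (17,24) outside
  → clear
Obstacle 3 [(0,9) (2,0) (10,2) (10,8)]:
  edge (0,9)–(2,0): clear
  edge (2,0)–(10,2): clear
  edge (10,2)–(10,8): clear
  edge (10,8)–(0,9): clear
  midpoint (17,24) outside
  → clear
Obstacle 4 [(13,13) (23,16) (23,21) (17,18)]:
  edge (13,13)–(23,16): clear
  edge (23,16)–(23,21): clear
  edge (23,21)–(17,18): clear
  edge (17,18)–(13,13): clear
  midpoint (17,24) outside
  → clear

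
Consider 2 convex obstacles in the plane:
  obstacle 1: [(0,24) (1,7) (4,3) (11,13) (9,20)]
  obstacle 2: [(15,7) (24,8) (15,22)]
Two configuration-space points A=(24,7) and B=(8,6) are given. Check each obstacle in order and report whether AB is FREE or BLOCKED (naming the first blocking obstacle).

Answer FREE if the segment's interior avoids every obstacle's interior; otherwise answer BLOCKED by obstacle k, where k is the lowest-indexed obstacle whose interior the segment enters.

Obstacle 1 [(0,24) (1,7) (4,3) (11,13) (9,20)]:
  edge (0,24)–(1,7): clear
  edge (1,7)–(4,3): clear
  edge (4,3)–(11,13): clear
  edge (11,13)–(9,20): clear
  edge (9,20)–(0,24): clear
  midpoint (16,13/2) outside
  → clear
Obstacle 2 [(15,7) (24,8) (15,22)]:
  edge (15,7)–(24,8): clear
  edge (24,8)–(15,22): clear
  edge (15,22)–(15,7): clear
  midpoint (16,13/2) outside
  → clear

FREE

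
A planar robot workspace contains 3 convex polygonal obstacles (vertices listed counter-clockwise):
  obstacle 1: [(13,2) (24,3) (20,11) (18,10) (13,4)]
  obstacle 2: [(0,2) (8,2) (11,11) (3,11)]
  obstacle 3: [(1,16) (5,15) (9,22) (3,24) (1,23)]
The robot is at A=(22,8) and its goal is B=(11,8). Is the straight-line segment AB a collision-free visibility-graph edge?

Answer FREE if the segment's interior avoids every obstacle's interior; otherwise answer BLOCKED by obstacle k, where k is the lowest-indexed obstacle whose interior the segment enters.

BLOCKED by obstacle 1

Obstacle 1 [(13,2) (24,3) (20,11) (18,10) (13,4)]:
  edge (13,2)–(24,3): clear
  edge (24,3)–(20,11): crosses AB
  edge (20,11)–(18,10): clear
  edge (18,10)–(13,4): crosses AB
  edge (13,4)–(13,2): clear
  → BLOCKED
Obstacle 2 [(0,2) (8,2) (11,11) (3,11)]:
  edge (0,2)–(8,2): clear
  edge (8,2)–(11,11): clear
  edge (11,11)–(3,11): clear
  edge (3,11)–(0,2): clear
  midpoint (33/2,8) outside
  → clear
Obstacle 3 [(1,16) (5,15) (9,22) (3,24) (1,23)]:
  edge (1,16)–(5,15): clear
  edge (5,15)–(9,22): clear
  edge (9,22)–(3,24): clear
  edge (3,24)–(1,23): clear
  edge (1,23)–(1,16): clear
  midpoint (33/2,8) outside
  → clear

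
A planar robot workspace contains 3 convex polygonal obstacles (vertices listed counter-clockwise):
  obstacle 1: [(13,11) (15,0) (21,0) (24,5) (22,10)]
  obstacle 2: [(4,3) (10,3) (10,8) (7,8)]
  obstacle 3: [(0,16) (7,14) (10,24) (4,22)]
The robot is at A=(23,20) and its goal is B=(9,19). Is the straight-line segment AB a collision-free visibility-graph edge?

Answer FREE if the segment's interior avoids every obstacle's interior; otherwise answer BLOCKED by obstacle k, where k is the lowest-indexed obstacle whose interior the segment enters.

FREE

Obstacle 1 [(13,11) (15,0) (21,0) (24,5) (22,10)]:
  edge (13,11)–(15,0): clear
  edge (15,0)–(21,0): clear
  edge (21,0)–(24,5): clear
  edge (24,5)–(22,10): clear
  edge (22,10)–(13,11): clear
  midpoint (16,39/2) outside
  → clear
Obstacle 2 [(4,3) (10,3) (10,8) (7,8)]:
  edge (4,3)–(10,3): clear
  edge (10,3)–(10,8): clear
  edge (10,8)–(7,8): clear
  edge (7,8)–(4,3): clear
  midpoint (16,39/2) outside
  → clear
Obstacle 3 [(0,16) (7,14) (10,24) (4,22)]:
  edge (0,16)–(7,14): clear
  edge (7,14)–(10,24): clear
  edge (10,24)–(4,22): clear
  edge (4,22)–(0,16): clear
  midpoint (16,39/2) outside
  → clear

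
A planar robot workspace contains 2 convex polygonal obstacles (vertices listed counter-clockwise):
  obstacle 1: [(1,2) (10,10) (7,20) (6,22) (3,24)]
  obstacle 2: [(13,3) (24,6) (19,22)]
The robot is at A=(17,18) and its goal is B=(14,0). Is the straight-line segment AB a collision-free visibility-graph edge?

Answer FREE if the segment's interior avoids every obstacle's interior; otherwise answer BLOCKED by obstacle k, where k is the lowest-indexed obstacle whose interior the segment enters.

Obstacle 1 [(1,2) (10,10) (7,20) (6,22) (3,24)]:
  edge (1,2)–(10,10): clear
  edge (10,10)–(7,20): clear
  edge (7,20)–(6,22): clear
  edge (6,22)–(3,24): clear
  edge (3,24)–(1,2): clear
  midpoint (31/2,9) outside
  → clear
Obstacle 2 [(13,3) (24,6) (19,22)]:
  edge (13,3)–(24,6): crosses AB
  edge (24,6)–(19,22): clear
  edge (19,22)–(13,3): crosses AB
  → BLOCKED

BLOCKED by obstacle 2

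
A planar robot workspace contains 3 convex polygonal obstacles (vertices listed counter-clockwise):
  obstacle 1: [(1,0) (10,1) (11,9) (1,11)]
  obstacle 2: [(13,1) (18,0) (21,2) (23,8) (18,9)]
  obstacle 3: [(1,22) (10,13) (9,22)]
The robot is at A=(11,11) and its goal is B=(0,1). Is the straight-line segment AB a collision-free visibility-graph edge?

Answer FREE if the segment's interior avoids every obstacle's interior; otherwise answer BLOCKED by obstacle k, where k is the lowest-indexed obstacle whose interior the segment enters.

Obstacle 1 [(1,0) (10,1) (11,9) (1,11)]:
  edge (1,0)–(10,1): clear
  edge (10,1)–(11,9): clear
  edge (11,9)–(1,11): crosses AB
  edge (1,11)–(1,0): crosses AB
  → BLOCKED
Obstacle 2 [(13,1) (18,0) (21,2) (23,8) (18,9)]:
  edge (13,1)–(18,0): clear
  edge (18,0)–(21,2): clear
  edge (21,2)–(23,8): clear
  edge (23,8)–(18,9): clear
  edge (18,9)–(13,1): clear
  midpoint (11/2,6) outside
  → clear
Obstacle 3 [(1,22) (10,13) (9,22)]:
  edge (1,22)–(10,13): clear
  edge (10,13)–(9,22): clear
  edge (9,22)–(1,22): clear
  midpoint (11/2,6) outside
  → clear

BLOCKED by obstacle 1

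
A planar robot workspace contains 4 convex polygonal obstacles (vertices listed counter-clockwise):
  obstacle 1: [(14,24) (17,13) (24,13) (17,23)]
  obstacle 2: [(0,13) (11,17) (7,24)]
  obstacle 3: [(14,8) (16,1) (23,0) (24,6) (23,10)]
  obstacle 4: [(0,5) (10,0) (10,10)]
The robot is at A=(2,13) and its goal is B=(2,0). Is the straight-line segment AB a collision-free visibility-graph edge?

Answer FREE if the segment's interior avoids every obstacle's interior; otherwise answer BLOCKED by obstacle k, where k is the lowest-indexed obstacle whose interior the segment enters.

BLOCKED by obstacle 4

Obstacle 1 [(14,24) (17,13) (24,13) (17,23)]:
  edge (14,24)–(17,13): clear
  edge (17,13)–(24,13): clear
  edge (24,13)–(17,23): clear
  edge (17,23)–(14,24): clear
  midpoint (2,13/2) outside
  → clear
Obstacle 2 [(0,13) (11,17) (7,24)]:
  edge (0,13)–(11,17): clear
  edge (11,17)–(7,24): clear
  edge (7,24)–(0,13): clear
  midpoint (2,13/2) outside
  → clear
Obstacle 3 [(14,8) (16,1) (23,0) (24,6) (23,10)]:
  edge (14,8)–(16,1): clear
  edge (16,1)–(23,0): clear
  edge (23,0)–(24,6): clear
  edge (24,6)–(23,10): clear
  edge (23,10)–(14,8): clear
  midpoint (2,13/2) outside
  → clear
Obstacle 4 [(0,5) (10,0) (10,10)]:
  edge (0,5)–(10,0): crosses AB
  edge (10,0)–(10,10): clear
  edge (10,10)–(0,5): crosses AB
  → BLOCKED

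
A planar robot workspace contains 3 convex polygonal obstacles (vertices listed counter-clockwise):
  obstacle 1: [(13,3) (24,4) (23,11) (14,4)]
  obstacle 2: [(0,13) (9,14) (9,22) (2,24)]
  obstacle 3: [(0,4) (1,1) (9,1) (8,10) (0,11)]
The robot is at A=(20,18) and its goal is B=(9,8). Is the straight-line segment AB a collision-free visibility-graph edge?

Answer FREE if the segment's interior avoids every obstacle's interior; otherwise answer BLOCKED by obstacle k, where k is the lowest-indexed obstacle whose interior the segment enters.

Obstacle 1 [(13,3) (24,4) (23,11) (14,4)]:
  edge (13,3)–(24,4): clear
  edge (24,4)–(23,11): clear
  edge (23,11)–(14,4): clear
  edge (14,4)–(13,3): clear
  midpoint (29/2,13) outside
  → clear
Obstacle 2 [(0,13) (9,14) (9,22) (2,24)]:
  edge (0,13)–(9,14): clear
  edge (9,14)–(9,22): clear
  edge (9,22)–(2,24): clear
  edge (2,24)–(0,13): clear
  midpoint (29/2,13) outside
  → clear
Obstacle 3 [(0,4) (1,1) (9,1) (8,10) (0,11)]:
  edge (0,4)–(1,1): clear
  edge (1,1)–(9,1): clear
  edge (9,1)–(8,10): clear
  edge (8,10)–(0,11): clear
  edge (0,11)–(0,4): clear
  midpoint (29/2,13) outside
  → clear

FREE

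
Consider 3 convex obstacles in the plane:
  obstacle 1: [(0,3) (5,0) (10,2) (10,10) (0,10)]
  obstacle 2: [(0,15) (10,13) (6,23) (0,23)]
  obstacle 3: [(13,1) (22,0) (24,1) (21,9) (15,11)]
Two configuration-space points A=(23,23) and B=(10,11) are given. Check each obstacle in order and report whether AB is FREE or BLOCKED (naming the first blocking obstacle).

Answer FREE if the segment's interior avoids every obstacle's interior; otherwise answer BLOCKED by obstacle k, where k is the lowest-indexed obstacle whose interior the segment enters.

FREE

Obstacle 1 [(0,3) (5,0) (10,2) (10,10) (0,10)]:
  edge (0,3)–(5,0): clear
  edge (5,0)–(10,2): clear
  edge (10,2)–(10,10): clear
  edge (10,10)–(0,10): clear
  edge (0,10)–(0,3): clear
  midpoint (33/2,17) outside
  → clear
Obstacle 2 [(0,15) (10,13) (6,23) (0,23)]:
  edge (0,15)–(10,13): clear
  edge (10,13)–(6,23): clear
  edge (6,23)–(0,23): clear
  edge (0,23)–(0,15): clear
  midpoint (33/2,17) outside
  → clear
Obstacle 3 [(13,1) (22,0) (24,1) (21,9) (15,11)]:
  edge (13,1)–(22,0): clear
  edge (22,0)–(24,1): clear
  edge (24,1)–(21,9): clear
  edge (21,9)–(15,11): clear
  edge (15,11)–(13,1): clear
  midpoint (33/2,17) outside
  → clear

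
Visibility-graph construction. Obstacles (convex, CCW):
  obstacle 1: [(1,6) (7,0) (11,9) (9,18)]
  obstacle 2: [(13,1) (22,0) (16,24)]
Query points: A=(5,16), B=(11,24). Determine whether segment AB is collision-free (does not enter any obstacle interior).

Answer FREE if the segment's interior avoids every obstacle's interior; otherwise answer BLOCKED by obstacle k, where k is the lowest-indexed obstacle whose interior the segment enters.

FREE

Obstacle 1 [(1,6) (7,0) (11,9) (9,18)]:
  edge (1,6)–(7,0): clear
  edge (7,0)–(11,9): clear
  edge (11,9)–(9,18): clear
  edge (9,18)–(1,6): clear
  midpoint (8,20) outside
  → clear
Obstacle 2 [(13,1) (22,0) (16,24)]:
  edge (13,1)–(22,0): clear
  edge (22,0)–(16,24): clear
  edge (16,24)–(13,1): clear
  midpoint (8,20) outside
  → clear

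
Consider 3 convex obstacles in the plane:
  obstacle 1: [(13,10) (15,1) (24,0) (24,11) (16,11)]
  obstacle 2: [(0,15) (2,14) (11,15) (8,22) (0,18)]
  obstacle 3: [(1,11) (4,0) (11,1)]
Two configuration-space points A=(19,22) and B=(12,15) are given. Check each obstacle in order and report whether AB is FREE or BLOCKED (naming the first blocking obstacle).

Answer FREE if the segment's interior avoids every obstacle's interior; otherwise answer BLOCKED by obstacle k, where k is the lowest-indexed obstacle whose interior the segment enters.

Obstacle 1 [(13,10) (15,1) (24,0) (24,11) (16,11)]:
  edge (13,10)–(15,1): clear
  edge (15,1)–(24,0): clear
  edge (24,0)–(24,11): clear
  edge (24,11)–(16,11): clear
  edge (16,11)–(13,10): clear
  midpoint (31/2,37/2) outside
  → clear
Obstacle 2 [(0,15) (2,14) (11,15) (8,22) (0,18)]:
  edge (0,15)–(2,14): clear
  edge (2,14)–(11,15): clear
  edge (11,15)–(8,22): clear
  edge (8,22)–(0,18): clear
  edge (0,18)–(0,15): clear
  midpoint (31/2,37/2) outside
  → clear
Obstacle 3 [(1,11) (4,0) (11,1)]:
  edge (1,11)–(4,0): clear
  edge (4,0)–(11,1): clear
  edge (11,1)–(1,11): clear
  midpoint (31/2,37/2) outside
  → clear

FREE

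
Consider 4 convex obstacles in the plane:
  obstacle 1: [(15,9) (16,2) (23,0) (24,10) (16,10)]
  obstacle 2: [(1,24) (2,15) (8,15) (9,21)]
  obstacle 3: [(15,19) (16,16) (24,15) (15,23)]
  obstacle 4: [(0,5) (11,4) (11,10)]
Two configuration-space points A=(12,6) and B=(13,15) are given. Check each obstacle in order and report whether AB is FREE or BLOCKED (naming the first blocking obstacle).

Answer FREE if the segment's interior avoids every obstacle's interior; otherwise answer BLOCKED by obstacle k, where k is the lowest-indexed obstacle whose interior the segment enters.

Obstacle 1 [(15,9) (16,2) (23,0) (24,10) (16,10)]:
  edge (15,9)–(16,2): clear
  edge (16,2)–(23,0): clear
  edge (23,0)–(24,10): clear
  edge (24,10)–(16,10): clear
  edge (16,10)–(15,9): clear
  midpoint (25/2,21/2) outside
  → clear
Obstacle 2 [(1,24) (2,15) (8,15) (9,21)]:
  edge (1,24)–(2,15): clear
  edge (2,15)–(8,15): clear
  edge (8,15)–(9,21): clear
  edge (9,21)–(1,24): clear
  midpoint (25/2,21/2) outside
  → clear
Obstacle 3 [(15,19) (16,16) (24,15) (15,23)]:
  edge (15,19)–(16,16): clear
  edge (16,16)–(24,15): clear
  edge (24,15)–(15,23): clear
  edge (15,23)–(15,19): clear
  midpoint (25/2,21/2) outside
  → clear
Obstacle 4 [(0,5) (11,4) (11,10)]:
  edge (0,5)–(11,4): clear
  edge (11,4)–(11,10): clear
  edge (11,10)–(0,5): clear
  midpoint (25/2,21/2) outside
  → clear

FREE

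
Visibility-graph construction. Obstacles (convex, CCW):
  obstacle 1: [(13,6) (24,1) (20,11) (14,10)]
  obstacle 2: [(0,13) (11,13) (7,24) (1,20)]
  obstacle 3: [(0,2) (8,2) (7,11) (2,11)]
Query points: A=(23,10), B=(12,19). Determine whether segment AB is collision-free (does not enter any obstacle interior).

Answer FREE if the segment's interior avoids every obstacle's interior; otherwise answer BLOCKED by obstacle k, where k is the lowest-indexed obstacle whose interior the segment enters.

FREE

Obstacle 1 [(13,6) (24,1) (20,11) (14,10)]:
  edge (13,6)–(24,1): clear
  edge (24,1)–(20,11): clear
  edge (20,11)–(14,10): clear
  edge (14,10)–(13,6): clear
  midpoint (35/2,29/2) outside
  → clear
Obstacle 2 [(0,13) (11,13) (7,24) (1,20)]:
  edge (0,13)–(11,13): clear
  edge (11,13)–(7,24): clear
  edge (7,24)–(1,20): clear
  edge (1,20)–(0,13): clear
  midpoint (35/2,29/2) outside
  → clear
Obstacle 3 [(0,2) (8,2) (7,11) (2,11)]:
  edge (0,2)–(8,2): clear
  edge (8,2)–(7,11): clear
  edge (7,11)–(2,11): clear
  edge (2,11)–(0,2): clear
  midpoint (35/2,29/2) outside
  → clear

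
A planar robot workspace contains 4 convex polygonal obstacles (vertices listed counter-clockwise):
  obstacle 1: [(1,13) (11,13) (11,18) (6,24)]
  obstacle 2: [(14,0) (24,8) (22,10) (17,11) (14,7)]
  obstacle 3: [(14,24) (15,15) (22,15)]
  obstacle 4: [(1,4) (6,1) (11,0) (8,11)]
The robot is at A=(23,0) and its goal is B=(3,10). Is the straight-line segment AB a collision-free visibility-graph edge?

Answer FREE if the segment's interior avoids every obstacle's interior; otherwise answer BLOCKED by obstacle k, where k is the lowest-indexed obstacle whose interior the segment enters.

Obstacle 1 [(1,13) (11,13) (11,18) (6,24)]:
  edge (1,13)–(11,13): clear
  edge (11,13)–(11,18): clear
  edge (11,18)–(6,24): clear
  edge (6,24)–(1,13): clear
  midpoint (13,5) outside
  → clear
Obstacle 2 [(14,0) (24,8) (22,10) (17,11) (14,7)]:
  edge (14,0)–(24,8): crosses AB
  edge (24,8)–(22,10): clear
  edge (22,10)–(17,11): clear
  edge (17,11)–(14,7): clear
  edge (14,7)–(14,0): crosses AB
  → BLOCKED
Obstacle 3 [(14,24) (15,15) (22,15)]:
  edge (14,24)–(15,15): clear
  edge (15,15)–(22,15): clear
  edge (22,15)–(14,24): clear
  midpoint (13,5) outside
  → clear
Obstacle 4 [(1,4) (6,1) (11,0) (8,11)]:
  edge (1,4)–(6,1): clear
  edge (6,1)–(11,0): clear
  edge (11,0)–(8,11): crosses AB
  edge (8,11)–(1,4): crosses AB
  → BLOCKED

BLOCKED by obstacle 2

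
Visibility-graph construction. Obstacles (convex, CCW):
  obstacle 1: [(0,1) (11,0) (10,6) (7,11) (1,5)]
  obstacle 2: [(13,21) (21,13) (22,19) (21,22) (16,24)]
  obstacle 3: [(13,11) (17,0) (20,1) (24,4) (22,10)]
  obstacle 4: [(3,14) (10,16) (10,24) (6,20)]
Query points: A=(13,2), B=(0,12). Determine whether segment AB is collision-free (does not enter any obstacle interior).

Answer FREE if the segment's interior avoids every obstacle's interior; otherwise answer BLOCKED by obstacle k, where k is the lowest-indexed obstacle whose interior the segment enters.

Obstacle 1 [(0,1) (11,0) (10,6) (7,11) (1,5)]:
  edge (0,1)–(11,0): clear
  edge (11,0)–(10,6): crosses AB
  edge (10,6)–(7,11): clear
  edge (7,11)–(1,5): crosses AB
  edge (1,5)–(0,1): clear
  → BLOCKED
Obstacle 2 [(13,21) (21,13) (22,19) (21,22) (16,24)]:
  edge (13,21)–(21,13): clear
  edge (21,13)–(22,19): clear
  edge (22,19)–(21,22): clear
  edge (21,22)–(16,24): clear
  edge (16,24)–(13,21): clear
  midpoint (13/2,7) outside
  → clear
Obstacle 3 [(13,11) (17,0) (20,1) (24,4) (22,10)]:
  edge (13,11)–(17,0): clear
  edge (17,0)–(20,1): clear
  edge (20,1)–(24,4): clear
  edge (24,4)–(22,10): clear
  edge (22,10)–(13,11): clear
  midpoint (13/2,7) outside
  → clear
Obstacle 4 [(3,14) (10,16) (10,24) (6,20)]:
  edge (3,14)–(10,16): clear
  edge (10,16)–(10,24): clear
  edge (10,24)–(6,20): clear
  edge (6,20)–(3,14): clear
  midpoint (13/2,7) outside
  → clear

BLOCKED by obstacle 1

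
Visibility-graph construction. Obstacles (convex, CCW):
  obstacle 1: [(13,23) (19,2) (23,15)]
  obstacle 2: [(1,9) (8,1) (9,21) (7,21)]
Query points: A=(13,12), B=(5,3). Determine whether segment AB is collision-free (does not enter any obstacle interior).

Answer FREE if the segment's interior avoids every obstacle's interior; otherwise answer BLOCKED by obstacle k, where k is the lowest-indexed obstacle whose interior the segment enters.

BLOCKED by obstacle 2

Obstacle 1 [(13,23) (19,2) (23,15)]:
  edge (13,23)–(19,2): clear
  edge (19,2)–(23,15): clear
  edge (23,15)–(13,23): clear
  midpoint (9,15/2) outside
  → clear
Obstacle 2 [(1,9) (8,1) (9,21) (7,21)]:
  edge (1,9)–(8,1): crosses AB
  edge (8,1)–(9,21): crosses AB
  edge (9,21)–(7,21): clear
  edge (7,21)–(1,9): clear
  → BLOCKED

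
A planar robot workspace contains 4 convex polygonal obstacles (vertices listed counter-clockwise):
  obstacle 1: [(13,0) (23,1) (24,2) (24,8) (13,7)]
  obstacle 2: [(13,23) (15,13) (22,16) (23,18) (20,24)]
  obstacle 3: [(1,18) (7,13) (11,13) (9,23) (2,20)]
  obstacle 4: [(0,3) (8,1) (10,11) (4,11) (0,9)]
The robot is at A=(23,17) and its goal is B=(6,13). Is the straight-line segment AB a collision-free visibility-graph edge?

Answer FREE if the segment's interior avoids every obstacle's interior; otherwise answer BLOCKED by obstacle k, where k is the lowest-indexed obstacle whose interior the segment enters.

BLOCKED by obstacle 2

Obstacle 1 [(13,0) (23,1) (24,2) (24,8) (13,7)]:
  edge (13,0)–(23,1): clear
  edge (23,1)–(24,2): clear
  edge (24,2)–(24,8): clear
  edge (24,8)–(13,7): clear
  edge (13,7)–(13,0): clear
  midpoint (29/2,15) outside
  → clear
Obstacle 2 [(13,23) (15,13) (22,16) (23,18) (20,24)]:
  edge (13,23)–(15,13): crosses AB
  edge (15,13)–(22,16): clear
  edge (22,16)–(23,18): crosses AB
  edge (23,18)–(20,24): clear
  edge (20,24)–(13,23): clear
  → BLOCKED
Obstacle 3 [(1,18) (7,13) (11,13) (9,23) (2,20)]:
  edge (1,18)–(7,13): crosses AB
  edge (7,13)–(11,13): clear
  edge (11,13)–(9,23): crosses AB
  edge (9,23)–(2,20): clear
  edge (2,20)–(1,18): clear
  → BLOCKED
Obstacle 4 [(0,3) (8,1) (10,11) (4,11) (0,9)]:
  edge (0,3)–(8,1): clear
  edge (8,1)–(10,11): clear
  edge (10,11)–(4,11): clear
  edge (4,11)–(0,9): clear
  edge (0,9)–(0,3): clear
  midpoint (29/2,15) outside
  → clear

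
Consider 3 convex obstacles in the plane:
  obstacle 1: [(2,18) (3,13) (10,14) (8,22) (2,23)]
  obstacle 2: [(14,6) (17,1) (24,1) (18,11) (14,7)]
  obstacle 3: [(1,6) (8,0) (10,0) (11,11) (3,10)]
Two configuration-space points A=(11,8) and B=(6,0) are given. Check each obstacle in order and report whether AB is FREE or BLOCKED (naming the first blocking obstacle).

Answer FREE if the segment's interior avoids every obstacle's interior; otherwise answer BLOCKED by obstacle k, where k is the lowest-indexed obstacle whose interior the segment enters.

Obstacle 1 [(2,18) (3,13) (10,14) (8,22) (2,23)]:
  edge (2,18)–(3,13): clear
  edge (3,13)–(10,14): clear
  edge (10,14)–(8,22): clear
  edge (8,22)–(2,23): clear
  edge (2,23)–(2,18): clear
  midpoint (17/2,4) outside
  → clear
Obstacle 2 [(14,6) (17,1) (24,1) (18,11) (14,7)]:
  edge (14,6)–(17,1): clear
  edge (17,1)–(24,1): clear
  edge (24,1)–(18,11): clear
  edge (18,11)–(14,7): clear
  edge (14,7)–(14,6): clear
  midpoint (17/2,4) outside
  → clear
Obstacle 3 [(1,6) (8,0) (10,0) (11,11) (3,10)]:
  edge (1,6)–(8,0): crosses AB
  edge (8,0)–(10,0): clear
  edge (10,0)–(11,11): crosses AB
  edge (11,11)–(3,10): clear
  edge (3,10)–(1,6): clear
  → BLOCKED

BLOCKED by obstacle 3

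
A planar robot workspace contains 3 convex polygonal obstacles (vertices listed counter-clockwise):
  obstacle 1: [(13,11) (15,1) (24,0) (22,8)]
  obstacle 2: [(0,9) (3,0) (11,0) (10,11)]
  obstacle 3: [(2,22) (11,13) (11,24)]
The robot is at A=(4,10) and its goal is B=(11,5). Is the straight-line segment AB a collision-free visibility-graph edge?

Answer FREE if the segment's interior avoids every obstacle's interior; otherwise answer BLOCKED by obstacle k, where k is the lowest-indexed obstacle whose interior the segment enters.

Obstacle 1 [(13,11) (15,1) (24,0) (22,8)]:
  edge (13,11)–(15,1): clear
  edge (15,1)–(24,0): clear
  edge (24,0)–(22,8): clear
  edge (22,8)–(13,11): clear
  midpoint (15/2,15/2) outside
  → clear
Obstacle 2 [(0,9) (3,0) (11,0) (10,11)]:
  edge (0,9)–(3,0): clear
  edge (3,0)–(11,0): clear
  edge (11,0)–(10,11): crosses AB
  edge (10,11)–(0,9): crosses AB
  → BLOCKED
Obstacle 3 [(2,22) (11,13) (11,24)]:
  edge (2,22)–(11,13): clear
  edge (11,13)–(11,24): clear
  edge (11,24)–(2,22): clear
  midpoint (15/2,15/2) outside
  → clear

BLOCKED by obstacle 2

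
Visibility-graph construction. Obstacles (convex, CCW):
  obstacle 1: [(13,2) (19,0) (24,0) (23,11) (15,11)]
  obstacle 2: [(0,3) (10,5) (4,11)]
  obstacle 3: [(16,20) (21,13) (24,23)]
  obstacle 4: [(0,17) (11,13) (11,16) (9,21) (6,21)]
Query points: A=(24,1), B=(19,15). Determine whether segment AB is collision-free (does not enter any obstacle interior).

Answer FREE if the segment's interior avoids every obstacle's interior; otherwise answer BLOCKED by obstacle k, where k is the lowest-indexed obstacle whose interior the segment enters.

Obstacle 1 [(13,2) (19,0) (24,0) (23,11) (15,11)]:
  edge (13,2)–(19,0): clear
  edge (19,0)–(24,0): clear
  edge (24,0)–(23,11): crosses AB
  edge (23,11)–(15,11): crosses AB
  edge (15,11)–(13,2): clear
  → BLOCKED
Obstacle 2 [(0,3) (10,5) (4,11)]:
  edge (0,3)–(10,5): clear
  edge (10,5)–(4,11): clear
  edge (4,11)–(0,3): clear
  midpoint (43/2,8) outside
  → clear
Obstacle 3 [(16,20) (21,13) (24,23)]:
  edge (16,20)–(21,13): clear
  edge (21,13)–(24,23): clear
  edge (24,23)–(16,20): clear
  midpoint (43/2,8) outside
  → clear
Obstacle 4 [(0,17) (11,13) (11,16) (9,21) (6,21)]:
  edge (0,17)–(11,13): clear
  edge (11,13)–(11,16): clear
  edge (11,16)–(9,21): clear
  edge (9,21)–(6,21): clear
  edge (6,21)–(0,17): clear
  midpoint (43/2,8) outside
  → clear

BLOCKED by obstacle 1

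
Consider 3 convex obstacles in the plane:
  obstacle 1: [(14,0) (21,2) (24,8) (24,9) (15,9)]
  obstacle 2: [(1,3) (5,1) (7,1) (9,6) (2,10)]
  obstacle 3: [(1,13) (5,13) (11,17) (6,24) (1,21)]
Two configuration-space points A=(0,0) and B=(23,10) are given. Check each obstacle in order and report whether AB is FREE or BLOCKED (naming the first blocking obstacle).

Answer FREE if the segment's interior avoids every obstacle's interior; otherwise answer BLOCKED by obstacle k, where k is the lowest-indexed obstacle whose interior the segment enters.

Obstacle 1 [(14,0) (21,2) (24,8) (24,9) (15,9)]:
  edge (14,0)–(21,2): clear
  edge (21,2)–(24,8): clear
  edge (24,8)–(24,9): clear
  edge (24,9)–(15,9): crosses AB
  edge (15,9)–(14,0): crosses AB
  → BLOCKED
Obstacle 2 [(1,3) (5,1) (7,1) (9,6) (2,10)]:
  edge (1,3)–(5,1): crosses AB
  edge (5,1)–(7,1): clear
  edge (7,1)–(9,6): crosses AB
  edge (9,6)–(2,10): clear
  edge (2,10)–(1,3): clear
  → BLOCKED
Obstacle 3 [(1,13) (5,13) (11,17) (6,24) (1,21)]:
  edge (1,13)–(5,13): clear
  edge (5,13)–(11,17): clear
  edge (11,17)–(6,24): clear
  edge (6,24)–(1,21): clear
  edge (1,21)–(1,13): clear
  midpoint (23/2,5) outside
  → clear

BLOCKED by obstacle 1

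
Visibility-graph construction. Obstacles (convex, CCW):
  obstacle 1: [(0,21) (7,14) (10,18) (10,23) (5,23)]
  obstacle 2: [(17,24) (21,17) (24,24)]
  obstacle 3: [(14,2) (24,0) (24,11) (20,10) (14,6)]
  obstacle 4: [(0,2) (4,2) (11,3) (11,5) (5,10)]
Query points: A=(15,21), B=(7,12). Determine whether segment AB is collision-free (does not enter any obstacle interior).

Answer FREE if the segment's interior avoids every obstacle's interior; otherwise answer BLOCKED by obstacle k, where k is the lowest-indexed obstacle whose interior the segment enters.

Obstacle 1 [(0,21) (7,14) (10,18) (10,23) (5,23)]:
  edge (0,21)–(7,14): clear
  edge (7,14)–(10,18): clear
  edge (10,18)–(10,23): clear
  edge (10,23)–(5,23): clear
  edge (5,23)–(0,21): clear
  midpoint (11,33/2) outside
  → clear
Obstacle 2 [(17,24) (21,17) (24,24)]:
  edge (17,24)–(21,17): clear
  edge (21,17)–(24,24): clear
  edge (24,24)–(17,24): clear
  midpoint (11,33/2) outside
  → clear
Obstacle 3 [(14,2) (24,0) (24,11) (20,10) (14,6)]:
  edge (14,2)–(24,0): clear
  edge (24,0)–(24,11): clear
  edge (24,11)–(20,10): clear
  edge (20,10)–(14,6): clear
  edge (14,6)–(14,2): clear
  midpoint (11,33/2) outside
  → clear
Obstacle 4 [(0,2) (4,2) (11,3) (11,5) (5,10)]:
  edge (0,2)–(4,2): clear
  edge (4,2)–(11,3): clear
  edge (11,3)–(11,5): clear
  edge (11,5)–(5,10): clear
  edge (5,10)–(0,2): clear
  midpoint (11,33/2) outside
  → clear

FREE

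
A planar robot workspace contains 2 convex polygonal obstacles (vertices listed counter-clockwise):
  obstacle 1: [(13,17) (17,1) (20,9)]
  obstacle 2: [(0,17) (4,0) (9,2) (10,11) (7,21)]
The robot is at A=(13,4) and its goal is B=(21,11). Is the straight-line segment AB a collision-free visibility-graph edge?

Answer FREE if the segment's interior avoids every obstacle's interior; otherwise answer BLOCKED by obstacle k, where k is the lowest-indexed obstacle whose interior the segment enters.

BLOCKED by obstacle 1

Obstacle 1 [(13,17) (17,1) (20,9)]:
  edge (13,17)–(17,1): crosses AB
  edge (17,1)–(20,9): clear
  edge (20,9)–(13,17): crosses AB
  → BLOCKED
Obstacle 2 [(0,17) (4,0) (9,2) (10,11) (7,21)]:
  edge (0,17)–(4,0): clear
  edge (4,0)–(9,2): clear
  edge (9,2)–(10,11): clear
  edge (10,11)–(7,21): clear
  edge (7,21)–(0,17): clear
  midpoint (17,15/2) outside
  → clear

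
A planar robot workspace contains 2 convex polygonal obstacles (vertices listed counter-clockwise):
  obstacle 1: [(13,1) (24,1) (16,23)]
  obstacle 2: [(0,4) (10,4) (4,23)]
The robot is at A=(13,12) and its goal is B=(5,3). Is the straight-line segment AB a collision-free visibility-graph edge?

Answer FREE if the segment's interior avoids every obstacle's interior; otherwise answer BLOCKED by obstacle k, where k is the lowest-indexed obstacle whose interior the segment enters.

Obstacle 1 [(13,1) (24,1) (16,23)]:
  edge (13,1)–(24,1): clear
  edge (24,1)–(16,23): clear
  edge (16,23)–(13,1): clear
  midpoint (9,15/2) outside
  → clear
Obstacle 2 [(0,4) (10,4) (4,23)]:
  edge (0,4)–(10,4): crosses AB
  edge (10,4)–(4,23): crosses AB
  edge (4,23)–(0,4): clear
  → BLOCKED

BLOCKED by obstacle 2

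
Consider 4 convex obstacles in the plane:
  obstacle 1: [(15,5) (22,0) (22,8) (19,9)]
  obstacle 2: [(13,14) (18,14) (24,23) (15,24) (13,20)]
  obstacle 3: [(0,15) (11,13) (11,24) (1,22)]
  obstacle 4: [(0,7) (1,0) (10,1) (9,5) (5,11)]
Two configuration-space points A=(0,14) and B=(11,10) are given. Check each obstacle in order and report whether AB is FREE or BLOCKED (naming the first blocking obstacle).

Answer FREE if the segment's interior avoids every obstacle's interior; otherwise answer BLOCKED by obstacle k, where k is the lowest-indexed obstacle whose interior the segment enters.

FREE

Obstacle 1 [(15,5) (22,0) (22,8) (19,9)]:
  edge (15,5)–(22,0): clear
  edge (22,0)–(22,8): clear
  edge (22,8)–(19,9): clear
  edge (19,9)–(15,5): clear
  midpoint (11/2,12) outside
  → clear
Obstacle 2 [(13,14) (18,14) (24,23) (15,24) (13,20)]:
  edge (13,14)–(18,14): clear
  edge (18,14)–(24,23): clear
  edge (24,23)–(15,24): clear
  edge (15,24)–(13,20): clear
  edge (13,20)–(13,14): clear
  midpoint (11/2,12) outside
  → clear
Obstacle 3 [(0,15) (11,13) (11,24) (1,22)]:
  edge (0,15)–(11,13): clear
  edge (11,13)–(11,24): clear
  edge (11,24)–(1,22): clear
  edge (1,22)–(0,15): clear
  midpoint (11/2,12) outside
  → clear
Obstacle 4 [(0,7) (1,0) (10,1) (9,5) (5,11)]:
  edge (0,7)–(1,0): clear
  edge (1,0)–(10,1): clear
  edge (10,1)–(9,5): clear
  edge (9,5)–(5,11): clear
  edge (5,11)–(0,7): clear
  midpoint (11/2,12) outside
  → clear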